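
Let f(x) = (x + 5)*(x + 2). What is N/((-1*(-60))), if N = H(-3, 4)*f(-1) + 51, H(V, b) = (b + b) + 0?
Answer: 83/60 ≈ 1.3833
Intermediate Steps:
f(x) = (2 + x)*(5 + x) (f(x) = (5 + x)*(2 + x) = (2 + x)*(5 + x))
H(V, b) = 2*b (H(V, b) = 2*b + 0 = 2*b)
N = 83 (N = (2*4)*(10 + (-1)**2 + 7*(-1)) + 51 = 8*(10 + 1 - 7) + 51 = 8*4 + 51 = 32 + 51 = 83)
N/((-1*(-60))) = 83/((-1*(-60))) = 83/60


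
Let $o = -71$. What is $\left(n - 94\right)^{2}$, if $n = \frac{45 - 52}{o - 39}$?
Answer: $\frac{106770889}{12100} \approx 8824.0$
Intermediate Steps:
$n = \frac{7}{110}$ ($n = \frac{45 - 52}{-71 - 39} = - \frac{7}{-110} = \left(-7\right) \left(- \frac{1}{110}\right) = \frac{7}{110} \approx 0.063636$)
$\left(n - 94\right)^{2} = \left(\frac{7}{110} - 94\right)^{2} = \left(- \frac{10333}{110}\right)^{2} = \frac{106770889}{12100}$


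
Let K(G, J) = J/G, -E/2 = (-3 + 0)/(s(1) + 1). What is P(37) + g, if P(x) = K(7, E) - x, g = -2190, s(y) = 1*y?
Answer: -15586/7 ≈ -2226.6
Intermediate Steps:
s(y) = y
E = 3 (E = -2*(-3 + 0)/(1 + 1) = -(-6)/2 = -2*(-3/2) = 3)
P(x) = 3/7 - x
P(37) + g = (3/7 - 1*37) - 2190 = (3/7 - 37) - 2190 = -256/7 - 2190 = -15586/7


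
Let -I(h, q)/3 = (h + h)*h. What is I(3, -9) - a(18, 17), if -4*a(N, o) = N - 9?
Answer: -207/4 ≈ -51.750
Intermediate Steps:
a(N, o) = 9/4 - N/4 (a(N, o) = -(N - 9)/4 = -(-9 + N)/4 = 9/4 - N/4)
I(h, q) = -6*h² (I(h, q) = -3*(h + h)*h = -3*2*h*h = -6*h²)
I(3, -9) - a(18, 17) = -6*3² - (9/4 - ¼*18) = -6*9 - (9/4 - 9/2) = -54 - 1*(-9/4) = -54 + 9/4 = -207/4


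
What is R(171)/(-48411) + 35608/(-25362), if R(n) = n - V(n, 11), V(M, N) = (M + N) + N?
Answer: -8703338/6201009 ≈ -1.4035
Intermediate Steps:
V(M, N) = M + 2*N
R(n) = -22 (R(n) = n - (n + 2*11) = n - (n + 22) = n - (22 + n) = n + (-22 - n) = -22)
R(171)/(-48411) + 35608/(-25362) = -22/(-48411) + 35608/(-25362) = -22*(-1/48411) + 35608*(-1/25362) = 2/4401 - 17804/12681 = -8703338/6201009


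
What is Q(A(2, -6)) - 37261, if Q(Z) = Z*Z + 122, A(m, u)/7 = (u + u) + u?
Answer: -21263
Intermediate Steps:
A(m, u) = 21*u (A(m, u) = 7*((u + u) + u) = 7*(2*u + u) = 7*(3*u) = 21*u)
Q(Z) = 122 + Z² (Q(Z) = Z² + 122 = 122 + Z²)
Q(A(2, -6)) - 37261 = (122 + (21*(-6))²) - 37261 = (122 + (-126)²) - 37261 = (122 + 15876) - 37261 = 15998 - 37261 = -21263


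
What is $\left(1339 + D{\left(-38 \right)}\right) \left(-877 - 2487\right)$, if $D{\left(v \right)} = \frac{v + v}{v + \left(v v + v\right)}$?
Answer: $- \frac{40537882}{9} \approx -4.5042 \cdot 10^{6}$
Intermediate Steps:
$D{\left(v \right)} = \frac{2 v}{v^{2} + 2 v}$ ($D{\left(v \right)} = \frac{2 v}{v + \left(v^{2} + v\right)} = \frac{2 v}{v + \left(v + v^{2}\right)} = \frac{2 v}{v^{2} + 2 v}$)
$\left(1339 + D{\left(-38 \right)}\right) \left(-877 - 2487\right) = \left(1339 + \frac{2}{2 - 38}\right) \left(-877 - 2487\right) = \left(1339 + \frac{2}{-36}\right) \left(-3364\right) = \left(1339 + 2 \left(- \frac{1}{36}\right)\right) \left(-3364\right) = \left(1339 - \frac{1}{18}\right) \left(-3364\right) = \frac{24101}{18} \left(-3364\right) = - \frac{40537882}{9}$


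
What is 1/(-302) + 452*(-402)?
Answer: -54874609/302 ≈ -1.8170e+5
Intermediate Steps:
1/(-302) + 452*(-402) = -1/302 - 181704 = -54874609/302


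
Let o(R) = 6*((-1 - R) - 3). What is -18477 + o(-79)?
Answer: -18027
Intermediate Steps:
o(R) = -24 - 6*R (o(R) = 6*(-4 - R) = -24 - 6*R)
-18477 + o(-79) = -18477 + (-24 - 6*(-79)) = -18477 + (-24 + 474) = -18477 + 450 = -18027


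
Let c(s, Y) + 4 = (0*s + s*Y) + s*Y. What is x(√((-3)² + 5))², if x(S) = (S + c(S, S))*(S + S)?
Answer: 33040 + 2688*√14 ≈ 43098.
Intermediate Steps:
c(s, Y) = -4 + 2*Y*s (c(s, Y) = -4 + ((0*s + s*Y) + s*Y) = -4 + ((0 + Y*s) + Y*s) = -4 + (Y*s + Y*s) = -4 + 2*Y*s)
x(S) = 2*S*(-4 + S + 2*S²) (x(S) = (S + (-4 + 2*S*S))*(S + S) = (S + (-4 + 2*S²))*(2*S) = (-4 + S + 2*S²)*(2*S) = 2*S*(-4 + S + 2*S²))
x(√((-3)² + 5))² = (2*√((-3)² + 5)*(-4 + √((-3)² + 5) + 2*(√((-3)² + 5))²))² = (2*√(9 + 5)*(-4 + √(9 + 5) + 2*(√(9 + 5))²))² = (2*√14*(-4 + √14 + 2*(√14)²))² = (2*√14*(-4 + √14 + 2*14))² = (2*√14*(-4 + √14 + 28))² = (2*√14*(24 + √14))² = 56*(24 + √14)²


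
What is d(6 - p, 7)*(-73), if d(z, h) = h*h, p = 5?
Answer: -3577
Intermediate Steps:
d(z, h) = h²
d(6 - p, 7)*(-73) = 7²*(-73) = 49*(-73) = -3577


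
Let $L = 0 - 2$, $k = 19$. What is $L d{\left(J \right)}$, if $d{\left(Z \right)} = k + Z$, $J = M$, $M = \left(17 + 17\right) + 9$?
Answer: $-124$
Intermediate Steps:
$L = -2$
$M = 43$ ($M = 34 + 9 = 43$)
$J = 43$
$d{\left(Z \right)} = 19 + Z$
$L d{\left(J \right)} = - 2 \left(19 + 43\right) = \left(-2\right) 62 = -124$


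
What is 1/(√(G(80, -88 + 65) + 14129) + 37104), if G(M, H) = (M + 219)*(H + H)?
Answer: 12368/458902147 - 5*√15/1376706441 ≈ 2.6937e-5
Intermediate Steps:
G(M, H) = 2*H*(219 + M) (G(M, H) = (219 + M)*(2*H) = 2*H*(219 + M))
1/(√(G(80, -88 + 65) + 14129) + 37104) = 1/(√(2*(-88 + 65)*(219 + 80) + 14129) + 37104) = 1/(√(2*(-23)*299 + 14129) + 37104) = 1/(√(-13754 + 14129) + 37104) = 1/(√375 + 37104) = 1/(5*√15 + 37104) = 1/(37104 + 5*√15)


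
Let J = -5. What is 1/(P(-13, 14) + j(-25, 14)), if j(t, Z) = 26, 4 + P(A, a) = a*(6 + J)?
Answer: 1/36 ≈ 0.027778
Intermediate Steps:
P(A, a) = -4 + a (P(A, a) = -4 + a*(6 - 5) = -4 + a*1 = -4 + a)
1/(P(-13, 14) + j(-25, 14)) = 1/((-4 + 14) + 26) = 1/(10 + 26) = 1/36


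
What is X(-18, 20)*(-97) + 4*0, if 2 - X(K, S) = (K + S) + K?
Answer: -1746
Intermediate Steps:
X(K, S) = 2 - S - 2*K (X(K, S) = 2 - ((K + S) + K) = 2 - (S + 2*K) = 2 + (-S - 2*K) = 2 - S - 2*K)
X(-18, 20)*(-97) + 4*0 = (2 - 1*20 - 2*(-18))*(-97) + 4*0 = (2 - 20 + 36)*(-97) + 0 = 18*(-97) + 0 = -1746 + 0 = -1746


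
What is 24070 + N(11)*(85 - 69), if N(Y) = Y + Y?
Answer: 24422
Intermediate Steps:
N(Y) = 2*Y
24070 + N(11)*(85 - 69) = 24070 + (2*11)*(85 - 69) = 24070 + 22*16 = 24070 + 352 = 24422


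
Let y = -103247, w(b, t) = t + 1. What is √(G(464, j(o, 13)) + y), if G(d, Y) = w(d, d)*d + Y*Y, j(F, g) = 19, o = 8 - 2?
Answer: √112874 ≈ 335.97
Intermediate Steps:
w(b, t) = 1 + t
o = 6
G(d, Y) = Y² + d*(1 + d) (G(d, Y) = (1 + d)*d + Y*Y = d*(1 + d) + Y² = Y² + d*(1 + d))
√(G(464, j(o, 13)) + y) = √((19² + 464*(1 + 464)) - 103247) = √((361 + 464*465) - 103247) = √((361 + 215760) - 103247) = √(216121 - 103247) = √112874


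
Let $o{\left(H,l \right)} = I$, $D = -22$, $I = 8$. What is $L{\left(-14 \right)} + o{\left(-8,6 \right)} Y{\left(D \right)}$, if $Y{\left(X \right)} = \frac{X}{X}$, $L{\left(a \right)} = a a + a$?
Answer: $190$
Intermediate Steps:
$o{\left(H,l \right)} = 8$
$L{\left(a \right)} = a + a^{2}$ ($L{\left(a \right)} = a^{2} + a = a + a^{2}$)
$Y{\left(X \right)} = 1$
$L{\left(-14 \right)} + o{\left(-8,6 \right)} Y{\left(D \right)} = - 14 \left(1 - 14\right) + 8 \cdot 1 = \left(-14\right) \left(-13\right) + 8 = 182 + 8 = 190$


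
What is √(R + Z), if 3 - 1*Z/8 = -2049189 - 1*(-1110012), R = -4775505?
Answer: 3*√304215 ≈ 1654.7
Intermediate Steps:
Z = 7513440 (Z = 24 - 8*(-2049189 - 1*(-1110012)) = 24 - 8*(-2049189 + 1110012) = 24 - 8*(-939177) = 24 + 7513416 = 7513440)
√(R + Z) = √(-4775505 + 7513440) = √2737935 = 3*√304215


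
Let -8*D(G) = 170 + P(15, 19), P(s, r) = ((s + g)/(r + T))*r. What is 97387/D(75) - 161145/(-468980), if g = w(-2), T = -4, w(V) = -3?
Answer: -182675299013/43427548 ≈ -4206.4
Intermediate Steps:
g = -3
P(s, r) = r*(-3 + s)/(-4 + r) (P(s, r) = ((s - 3)/(r - 4))*r = ((-3 + s)/(-4 + r))*r = r*(-3 + s)/(-4 + r))
D(G) = -463/20 (D(G) = -(170 + 19*(-3 + 15)/(-4 + 19))/8 = -(170 + 19*12/15)/8 = -(170 + 19*(1/15)*12)/8 = -(170 + 76/5)/8 = -1/8*926/5 = -463/20)
97387/D(75) - 161145/(-468980) = 97387/(-463/20) - 161145/(-468980) = 97387*(-20/463) - 161145*(-1/468980) = -1947740/463 + 32229/93796 = -182675299013/43427548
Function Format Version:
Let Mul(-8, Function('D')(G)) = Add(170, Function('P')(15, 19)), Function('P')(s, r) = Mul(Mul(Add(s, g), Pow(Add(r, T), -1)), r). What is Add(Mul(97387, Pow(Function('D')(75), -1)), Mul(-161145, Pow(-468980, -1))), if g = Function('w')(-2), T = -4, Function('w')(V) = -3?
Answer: Rational(-182675299013, 43427548) ≈ -4206.4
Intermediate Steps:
g = -3
Function('P')(s, r) = Mul(r, Pow(Add(-4, r), -1), Add(-3, s)) (Function('P')(s, r) = Mul(Mul(Add(s, -3), Pow(Add(r, -4), -1)), r) = Mul(Mul(Add(-3, s), Pow(Add(-4, r), -1)), r) = Mul(Mul(Pow(Add(-4, r), -1), Add(-3, s)), r) = Mul(r, Pow(Add(-4, r), -1), Add(-3, s)))
Function('D')(G) = Rational(-463, 20) (Function('D')(G) = Mul(Rational(-1, 8), Add(170, Mul(19, Pow(Add(-4, 19), -1), Add(-3, 15)))) = Mul(Rational(-1, 8), Add(170, Mul(19, Pow(15, -1), 12))) = Mul(Rational(-1, 8), Add(170, Mul(19, Rational(1, 15), 12))) = Mul(Rational(-1, 8), Add(170, Rational(76, 5))) = Mul(Rational(-1, 8), Rational(926, 5)) = Rational(-463, 20))
Add(Mul(97387, Pow(Function('D')(75), -1)), Mul(-161145, Pow(-468980, -1))) = Add(Mul(97387, Pow(Rational(-463, 20), -1)), Mul(-161145, Pow(-468980, -1))) = Add(Mul(97387, Rational(-20, 463)), Mul(-161145, Rational(-1, 468980))) = Add(Rational(-1947740, 463), Rational(32229, 93796)) = Rational(-182675299013, 43427548)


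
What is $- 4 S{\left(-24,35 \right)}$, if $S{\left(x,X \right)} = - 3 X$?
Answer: $420$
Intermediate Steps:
$- 4 S{\left(-24,35 \right)} = - 4 \left(\left(-3\right) 35\right) = \left(-4\right) \left(-105\right) = 420$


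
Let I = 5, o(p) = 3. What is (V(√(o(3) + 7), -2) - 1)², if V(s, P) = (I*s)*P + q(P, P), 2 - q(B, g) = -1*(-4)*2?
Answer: 1049 + 140*√10 ≈ 1491.7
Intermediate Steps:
q(B, g) = -6 (q(B, g) = 2 - (-1*(-4))*2 = 2 - 4*2 = 2 - 1*8 = 2 - 8 = -6)
V(s, P) = -6 + 5*P*s (V(s, P) = (5*s)*P - 6 = 5*P*s - 6 = -6 + 5*P*s)
(V(√(o(3) + 7), -2) - 1)² = ((-6 + 5*(-2)*√(3 + 7)) - 1)² = ((-6 + 5*(-2)*√10) - 1)² = ((-6 - 10*√10) - 1)² = (-7 - 10*√10)²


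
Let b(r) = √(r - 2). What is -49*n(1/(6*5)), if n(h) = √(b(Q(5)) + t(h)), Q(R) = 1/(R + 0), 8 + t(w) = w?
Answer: -49*√(-7170 + 540*I*√5)/30 ≈ -11.605 - 138.79*I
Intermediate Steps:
t(w) = -8 + w
Q(R) = 1/R
b(r) = √(-2 + r)
n(h) = √(-8 + h + 3*I*√5/5) (n(h) = √(√(-2 + 1/5) + (-8 + h)) = √(√(-2 + ⅕) + (-8 + h)) = √(√(-9/5) + (-8 + h)) = √(3*I*√5/5 + (-8 + h)) = √(-8 + h + 3*I*√5/5))
-49*n(1/(6*5)) = -49*√(-200 + 25/((6*5)) + 15*I*√5)/5 = -49*√(-200 + 25/30 + 15*I*√5)/5 = -49*√(-200 + 25*(1/30) + 15*I*√5)/5 = -49*√(-200 + ⅚ + 15*I*√5)/5 = -49*√(-1195/6 + 15*I*√5)/5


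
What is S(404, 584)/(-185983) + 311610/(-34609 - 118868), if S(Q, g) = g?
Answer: -19347931066/9514704297 ≈ -2.0335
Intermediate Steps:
S(404, 584)/(-185983) + 311610/(-34609 - 118868) = 584/(-185983) + 311610/(-34609 - 118868) = 584*(-1/185983) + 311610/(-153477) = -584/185983 + 311610*(-1/153477) = -584/185983 - 103870/51159 = -19347931066/9514704297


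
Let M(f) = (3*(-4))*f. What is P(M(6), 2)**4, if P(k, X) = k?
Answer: 26873856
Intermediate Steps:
M(f) = -12*f
P(M(6), 2)**4 = (-12*6)**4 = (-72)**4 = 26873856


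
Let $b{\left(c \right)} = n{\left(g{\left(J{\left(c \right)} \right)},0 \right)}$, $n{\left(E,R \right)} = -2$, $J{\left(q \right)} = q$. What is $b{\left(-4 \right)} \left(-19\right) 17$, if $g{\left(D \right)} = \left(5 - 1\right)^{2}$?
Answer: $646$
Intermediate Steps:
$g{\left(D \right)} = 16$ ($g{\left(D \right)} = 4^{2} = 16$)
$b{\left(c \right)} = -2$
$b{\left(-4 \right)} \left(-19\right) 17 = \left(-2\right) \left(-19\right) 17 = 38 \cdot 17 = 646$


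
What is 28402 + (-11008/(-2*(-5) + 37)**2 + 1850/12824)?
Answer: 402220455445/14164108 ≈ 28397.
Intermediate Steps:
28402 + (-11008/(-2*(-5) + 37)**2 + 1850/12824) = 28402 + (-11008/(10 + 37)**2 + 1850*(1/12824)) = 28402 + (-11008/(47**2) + 925/6412) = 28402 + (-11008/2209 + 925/6412) = 28402 - 68539971/14164108 = 402220455445/14164108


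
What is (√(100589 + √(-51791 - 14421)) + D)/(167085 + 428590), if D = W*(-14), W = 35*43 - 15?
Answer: -4172/119135 + √(100589 + 2*I*√16553)/595675 ≈ -0.034487 + 6.8101e-7*I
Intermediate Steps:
W = 1490 (W = 1505 - 15 = 1490)
D = -20860 (D = 1490*(-14) = -20860)
(√(100589 + √(-51791 - 14421)) + D)/(167085 + 428590) = (√(100589 + √(-51791 - 14421)) - 20860)/(167085 + 428590) = (√(100589 + √(-66212)) - 20860)/595675 = (√(100589 + 2*I*√16553) - 20860)*(1/595675) = (-20860 + √(100589 + 2*I*√16553))*(1/595675) = -4172/119135 + √(100589 + 2*I*√16553)/595675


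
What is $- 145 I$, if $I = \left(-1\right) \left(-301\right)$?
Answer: $-43645$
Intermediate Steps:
$I = 301$
$- 145 I = \left(-145\right) 301 = -43645$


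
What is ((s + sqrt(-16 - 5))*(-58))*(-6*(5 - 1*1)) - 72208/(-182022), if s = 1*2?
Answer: 253410728/91011 + 1392*I*sqrt(21) ≈ 2784.4 + 6378.9*I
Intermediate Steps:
s = 2
((s + sqrt(-16 - 5))*(-58))*(-6*(5 - 1*1)) - 72208/(-182022) = ((2 + sqrt(-16 - 5))*(-58))*(-6*(5 - 1*1)) - 72208/(-182022) = ((2 + sqrt(-21))*(-58))*(-6*(5 - 1)) - 72208*(-1/182022) = ((2 + I*sqrt(21))*(-58))*(-6*4) + 36104/91011 = (-116 - 58*I*sqrt(21))*(-24) + 36104/91011 = (2784 + 1392*I*sqrt(21)) + 36104/91011 = 253410728/91011 + 1392*I*sqrt(21)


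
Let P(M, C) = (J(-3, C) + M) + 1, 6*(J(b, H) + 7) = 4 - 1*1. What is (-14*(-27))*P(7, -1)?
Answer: 567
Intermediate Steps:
J(b, H) = -13/2 (J(b, H) = -7 + (4 - 1*1)/6 = -7 + (4 - 1)/6 = -7 + (1/6)*3 = -7 + 1/2 = -13/2)
P(M, C) = -11/2 + M (P(M, C) = (-13/2 + M) + 1 = -11/2 + M)
(-14*(-27))*P(7, -1) = (-14*(-27))*(-11/2 + 7) = 378*(3/2) = 567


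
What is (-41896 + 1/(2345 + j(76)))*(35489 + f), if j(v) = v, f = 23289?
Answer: -5961865177270/2421 ≈ -2.4626e+9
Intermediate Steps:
(-41896 + 1/(2345 + j(76)))*(35489 + f) = (-41896 + 1/(2345 + 76))*(35489 + 23289) = (-41896 + 1/2421)*58778 = -101430215/2421*58778 = -5961865177270/2421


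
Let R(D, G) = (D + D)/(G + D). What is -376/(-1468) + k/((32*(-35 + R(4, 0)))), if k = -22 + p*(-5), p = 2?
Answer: 3469/12111 ≈ 0.28643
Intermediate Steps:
R(D, G) = 2*D/(D + G) (R(D, G) = (2*D)/(D + G) = 2*D/(D + G))
k = -32 (k = -22 + 2*(-5) = -22 - 10 = -32)
-376/(-1468) + k/((32*(-35 + R(4, 0)))) = -376/(-1468) - 32*1/(32*(-35 + 2*4/(4 + 0))) = -376*(-1/1468) - 32*1/(32*(-35 + 2*4/4)) = 94/367 - 32*1/(32*(-35 + 2*4*(1/4))) = 94/367 - 32*1/(32*(-35 + 2)) = 94/367 - 32/(32*(-33)) = 94/367 - 32/(-1056) = 94/367 - 32*(-1/1056) = 94/367 + 1/33 = 3469/12111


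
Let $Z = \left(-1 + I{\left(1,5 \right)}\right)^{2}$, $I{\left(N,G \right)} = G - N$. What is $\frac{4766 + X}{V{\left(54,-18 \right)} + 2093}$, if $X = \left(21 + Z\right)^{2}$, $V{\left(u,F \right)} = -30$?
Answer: $\frac{5666}{2063} \approx 2.7465$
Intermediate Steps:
$Z = 9$ ($Z = \left(-1 + \left(5 - 1\right)\right)^{2} = \left(-1 + 4\right)^{2} = 3^{2} = 9$)
$X = 900$ ($X = \left(21 + 9\right)^{2} = 30^{2} = 900$)
$\frac{4766 + X}{V{\left(54,-18 \right)} + 2093} = \frac{4766 + 900}{-30 + 2093} = \frac{5666}{2063}$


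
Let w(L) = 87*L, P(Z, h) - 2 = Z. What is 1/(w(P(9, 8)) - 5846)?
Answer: -1/4889 ≈ -0.00020454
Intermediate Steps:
P(Z, h) = 2 + Z
1/(w(P(9, 8)) - 5846) = 1/(87*(2 + 9) - 5846) = 1/(87*11 - 5846) = 1/(957 - 5846) = 1/(-4889) = -1/4889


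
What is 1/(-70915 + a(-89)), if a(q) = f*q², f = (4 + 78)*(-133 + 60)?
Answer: -1/47486021 ≈ -2.1059e-8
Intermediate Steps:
f = -5986 (f = 82*(-73) = -5986)
a(q) = -5986*q²
1/(-70915 + a(-89)) = 1/(-70915 - 5986*(-89)²) = 1/(-70915 - 5986*7921) = 1/(-70915 - 47415106) = 1/(-47486021) = -1/47486021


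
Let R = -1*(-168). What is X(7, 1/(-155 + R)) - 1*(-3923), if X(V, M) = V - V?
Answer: 3923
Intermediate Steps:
R = 168
X(V, M) = 0
X(7, 1/(-155 + R)) - 1*(-3923) = 0 - 1*(-3923) = 0 + 3923 = 3923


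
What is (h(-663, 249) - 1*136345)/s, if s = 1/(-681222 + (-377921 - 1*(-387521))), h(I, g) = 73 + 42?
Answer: 91495065060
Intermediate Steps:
h(I, g) = 115
s = -1/671622 (s = 1/(-681222 + (-377921 + 387521)) = 1/(-681222 + 9600) = 1/(-671622) = -1/671622 ≈ -1.4889e-6)
(h(-663, 249) - 1*136345)/s = (115 - 1*136345)/(-1/671622) = (115 - 136345)*(-671622) = -136230*(-671622) = 91495065060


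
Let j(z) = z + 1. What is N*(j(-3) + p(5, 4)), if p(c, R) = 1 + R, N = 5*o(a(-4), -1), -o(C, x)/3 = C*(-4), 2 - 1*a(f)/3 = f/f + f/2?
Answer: 1620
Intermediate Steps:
a(f) = 3 - 3*f/2 (a(f) = 6 - 3*(f/f + f/2) = 6 - 3*(1 + f*(½)) = 6 - 3*(1 + f/2) = 6 + (-3 - 3*f/2) = 3 - 3*f/2)
j(z) = 1 + z
o(C, x) = 12*C (o(C, x) = -3*C*(-4) = -(-12)*C = 12*C)
N = 540 (N = 5*(12*(3 - 3/2*(-4))) = 5*(12*(3 + 6)) = 5*(12*9) = 5*108 = 540)
N*(j(-3) + p(5, 4)) = 540*((1 - 3) + (1 + 4)) = 540*(-2 + 5) = 540*3 = 1620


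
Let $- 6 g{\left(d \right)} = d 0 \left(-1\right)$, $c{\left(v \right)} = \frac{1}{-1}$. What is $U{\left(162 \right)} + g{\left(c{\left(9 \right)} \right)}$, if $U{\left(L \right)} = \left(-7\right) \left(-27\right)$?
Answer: $189$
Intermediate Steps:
$c{\left(v \right)} = -1$
$g{\left(d \right)} = 0$ ($g{\left(d \right)} = - \frac{d 0 \left(-1\right)}{6} = - \frac{0 \left(-1\right)}{6} = \left(- \frac{1}{6}\right) 0 = 0$)
$U{\left(L \right)} = 189$
$U{\left(162 \right)} + g{\left(c{\left(9 \right)} \right)} = 189 + 0 = 189$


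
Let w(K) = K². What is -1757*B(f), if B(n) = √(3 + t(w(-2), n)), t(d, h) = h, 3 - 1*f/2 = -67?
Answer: -1757*√143 ≈ -21011.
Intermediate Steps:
f = 140 (f = 6 - 2*(-67) = 6 + 134 = 140)
B(n) = √(3 + n)
-1757*B(f) = -1757*√(3 + 140) = -1757*√143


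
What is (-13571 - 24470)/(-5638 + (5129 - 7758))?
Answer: 38041/8267 ≈ 4.6015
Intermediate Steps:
(-13571 - 24470)/(-5638 + (5129 - 7758)) = -38041/(-5638 - 2629) = -38041/(-8267) = -38041*(-1/8267) = 38041/8267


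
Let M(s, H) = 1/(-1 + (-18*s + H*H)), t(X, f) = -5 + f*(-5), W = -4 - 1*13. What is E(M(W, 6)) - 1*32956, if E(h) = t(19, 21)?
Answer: -33066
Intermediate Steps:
W = -17 (W = -4 - 13 = -17)
t(X, f) = -5 - 5*f
M(s, H) = 1/(-1 + H² - 18*s) (M(s, H) = 1/(-1 + (-18*s + H²)) = 1/(-1 + (H² - 18*s)) = 1/(-1 + H² - 18*s))
E(h) = -110 (E(h) = -5 - 5*21 = -5 - 105 = -110)
E(M(W, 6)) - 1*32956 = -110 - 1*32956 = -110 - 32956 = -33066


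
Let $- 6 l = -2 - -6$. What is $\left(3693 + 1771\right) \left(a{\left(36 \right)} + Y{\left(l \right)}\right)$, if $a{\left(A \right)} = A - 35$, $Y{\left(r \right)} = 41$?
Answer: $229488$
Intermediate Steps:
$l = - \frac{2}{3}$ ($l = - \frac{-2 - -6}{6} = - \frac{-2 + 6}{6} = \left(- \frac{1}{6}\right) 4 = - \frac{2}{3} \approx -0.66667$)
$a{\left(A \right)} = -35 + A$ ($a{\left(A \right)} = A - 35 = -35 + A$)
$\left(3693 + 1771\right) \left(a{\left(36 \right)} + Y{\left(l \right)}\right) = \left(3693 + 1771\right) \left(\left(-35 + 36\right) + 41\right) = 5464 \left(1 + 41\right) = 5464 \cdot 42 = 229488$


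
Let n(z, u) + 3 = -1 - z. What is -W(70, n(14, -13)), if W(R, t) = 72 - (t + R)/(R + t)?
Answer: -71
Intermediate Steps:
n(z, u) = -4 - z (n(z, u) = -3 + (-1 - z) = -4 - z)
W(R, t) = 71 (W(R, t) = 72 - (R + t)/(R + t) = 72 - 1*1 = 72 - 1 = 71)
-W(70, n(14, -13)) = -1*71 = -71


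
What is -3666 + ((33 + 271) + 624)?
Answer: -2738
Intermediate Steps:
-3666 + ((33 + 271) + 624) = -3666 + (304 + 624) = -3666 + 928 = -2738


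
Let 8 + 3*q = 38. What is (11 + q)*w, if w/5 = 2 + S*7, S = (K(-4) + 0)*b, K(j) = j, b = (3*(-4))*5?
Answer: 176610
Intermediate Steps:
q = 10 (q = -8/3 + (⅓)*38 = -8/3 + 38/3 = 10)
b = -60 (b = -12*5 = -60)
S = 240 (S = (-4 + 0)*(-60) = -4*(-60) = 240)
w = 8410 (w = 5*(2 + 240*7) = 5*(2 + 1680) = 5*1682 = 8410)
(11 + q)*w = (11 + 10)*8410 = 21*8410 = 176610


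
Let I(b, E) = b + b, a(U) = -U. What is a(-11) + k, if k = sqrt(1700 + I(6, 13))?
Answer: 11 + 4*sqrt(107) ≈ 52.376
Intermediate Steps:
I(b, E) = 2*b
k = 4*sqrt(107) (k = sqrt(1700 + 2*6) = sqrt(1700 + 12) = sqrt(1712) = 4*sqrt(107) ≈ 41.376)
a(-11) + k = -1*(-11) + 4*sqrt(107) = 11 + 4*sqrt(107)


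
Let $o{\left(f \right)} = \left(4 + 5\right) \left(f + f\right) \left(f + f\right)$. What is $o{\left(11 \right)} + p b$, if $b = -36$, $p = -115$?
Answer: $8496$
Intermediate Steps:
$o{\left(f \right)} = 36 f^{2}$ ($o{\left(f \right)} = 9 \cdot 2 f 2 f = 18 f 2 f = 36 f^{2}$)
$o{\left(11 \right)} + p b = 36 \cdot 11^{2} - -4140 = 36 \cdot 121 + 4140 = 4356 + 4140 = 8496$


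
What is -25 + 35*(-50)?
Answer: -1775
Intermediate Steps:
-25 + 35*(-50) = -25 - 1750 = -1775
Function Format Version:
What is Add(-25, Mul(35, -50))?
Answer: -1775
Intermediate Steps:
Add(-25, Mul(35, -50)) = Add(-25, -1750) = -1775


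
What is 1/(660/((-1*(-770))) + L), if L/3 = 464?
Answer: 7/9750 ≈ 0.00071795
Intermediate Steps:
L = 1392 (L = 3*464 = 1392)
1/(660/((-1*(-770))) + L) = 1/(660/((-1*(-770))) + 1392) = 1/(660/770 + 1392) = 1/(660*(1/770) + 1392) = 1/(6/7 + 1392) = 1/(9750/7) = 7/9750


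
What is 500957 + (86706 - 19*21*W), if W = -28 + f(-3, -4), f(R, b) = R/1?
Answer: 600032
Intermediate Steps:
f(R, b) = R (f(R, b) = R*1 = R)
W = -31 (W = -28 - 3 = -31)
500957 + (86706 - 19*21*W) = 500957 + (86706 - 19*21*(-31)) = 500957 + (86706 - 399*(-31)) = 500957 + (86706 - 1*(-12369)) = 500957 + (86706 + 12369) = 500957 + 99075 = 600032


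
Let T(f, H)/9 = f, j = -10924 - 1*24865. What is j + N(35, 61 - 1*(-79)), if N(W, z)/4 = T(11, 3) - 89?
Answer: -35749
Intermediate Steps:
j = -35789 (j = -10924 - 24865 = -35789)
T(f, H) = 9*f
N(W, z) = 40 (N(W, z) = 4*(9*11 - 89) = 4*(99 - 89) = 4*10 = 40)
j + N(35, 61 - 1*(-79)) = -35789 + 40 = -35749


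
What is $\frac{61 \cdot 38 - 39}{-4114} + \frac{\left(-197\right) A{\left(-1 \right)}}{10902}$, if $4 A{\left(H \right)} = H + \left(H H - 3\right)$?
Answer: $- \frac{16158543}{29900552} \approx -0.54041$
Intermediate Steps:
$A{\left(H \right)} = - \frac{3}{4} + \frac{H}{4} + \frac{H^{2}}{4}$ ($A{\left(H \right)} = \frac{H + \left(H H - 3\right)}{4} = \frac{H + \left(H^{2} - 3\right)}{4} = \frac{H + \left(-3 + H^{2}\right)}{4} = \frac{-3 + H + H^{2}}{4} = - \frac{3}{4} + \frac{H}{4} + \frac{H^{2}}{4}$)
$\frac{61 \cdot 38 - 39}{-4114} + \frac{\left(-197\right) A{\left(-1 \right)}}{10902} = \frac{61 \cdot 38 - 39}{-4114} + \frac{\left(-197\right) \left(- \frac{3}{4} + \frac{1}{4} \left(-1\right) + \frac{\left(-1\right)^{2}}{4}\right)}{10902} = \left(2318 - 39\right) \left(- \frac{1}{4114}\right) + - 197 \left(- \frac{3}{4} - \frac{1}{4} + \frac{1}{4} \cdot 1\right) \frac{1}{10902} = 2279 \left(- \frac{1}{4114}\right) + - 197 \left(- \frac{3}{4} - \frac{1}{4} + \frac{1}{4}\right) \frac{1}{10902} = - \frac{2279}{4114} + \left(-197\right) \left(- \frac{3}{4}\right) \frac{1}{10902} = - \frac{2279}{4114} + \frac{591}{4} \cdot \frac{1}{10902} = - \frac{2279}{4114} + \frac{197}{14536} = - \frac{16158543}{29900552}$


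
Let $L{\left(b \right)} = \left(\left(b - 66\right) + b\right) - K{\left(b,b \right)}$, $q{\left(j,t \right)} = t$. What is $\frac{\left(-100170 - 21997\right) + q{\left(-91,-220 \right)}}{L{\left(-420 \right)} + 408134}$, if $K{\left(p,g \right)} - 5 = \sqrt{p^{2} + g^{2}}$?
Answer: $- \frac{5537644589}{18425579881} - \frac{17134180 \sqrt{2}}{55276739643} \approx -0.30098$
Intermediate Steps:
$K{\left(p,g \right)} = 5 + \sqrt{g^{2} + p^{2}}$ ($K{\left(p,g \right)} = 5 + \sqrt{p^{2} + g^{2}} = 5 + \sqrt{g^{2} + p^{2}}$)
$L{\left(b \right)} = -71 + 2 b - \sqrt{2} \sqrt{b^{2}}$ ($L{\left(b \right)} = \left(\left(b - 66\right) + b\right) - \left(5 + \sqrt{b^{2} + b^{2}}\right) = \left(\left(-66 + b\right) + b\right) - \left(5 + \sqrt{2 b^{2}}\right) = \left(-66 + 2 b\right) - \left(5 + \sqrt{2} \sqrt{b^{2}}\right) = -71 + 2 b - \sqrt{2} \sqrt{b^{2}}$)
$\frac{\left(-100170 - 21997\right) + q{\left(-91,-220 \right)}}{L{\left(-420 \right)} + 408134} = \frac{\left(-100170 - 21997\right) - 220}{\left(-71 + 2 \left(-420\right) - \sqrt{2} \sqrt{\left(-420\right)^{2}}\right) + 408134} = \frac{\left(-100170 - 21997\right) - 220}{\left(-71 - 840 - \sqrt{2} \sqrt{176400}\right) + 408134} = \frac{-122167 - 220}{\left(-71 - 840 - \sqrt{2} \cdot 420\right) + 408134} = - \frac{122387}{\left(-71 - 840 - 420 \sqrt{2}\right) + 408134} = - \frac{122387}{\left(-911 - 420 \sqrt{2}\right) + 408134} = - \frac{122387}{407223 - 420 \sqrt{2}}$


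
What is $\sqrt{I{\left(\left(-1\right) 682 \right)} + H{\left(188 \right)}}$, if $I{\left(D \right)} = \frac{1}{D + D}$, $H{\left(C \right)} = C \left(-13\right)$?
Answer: $\frac{7 i \sqrt{23199253}}{682} \approx 49.437 i$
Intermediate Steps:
$H{\left(C \right)} = - 13 C$
$I{\left(D \right)} = \frac{1}{2 D}$
$\sqrt{I{\left(\left(-1\right) 682 \right)} + H{\left(188 \right)}} = \sqrt{\frac{1}{2 \left(\left(-1\right) 682\right)} - 2444} = \sqrt{\frac{1}{2 \left(-682\right)} - 2444} = \sqrt{\frac{1}{2} \left(- \frac{1}{682}\right) - 2444} = \sqrt{- \frac{1}{1364} - 2444} = \sqrt{- \frac{3333617}{1364}} = \frac{7 i \sqrt{23199253}}{682}$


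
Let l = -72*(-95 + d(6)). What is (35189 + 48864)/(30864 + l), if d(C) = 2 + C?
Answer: 84053/37128 ≈ 2.2639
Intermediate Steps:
l = 6264 (l = -72*(-95 + (2 + 6)) = -72*(-95 + 8) = -72*(-87) = 6264)
(35189 + 48864)/(30864 + l) = (35189 + 48864)/(30864 + 6264) = 84053/37128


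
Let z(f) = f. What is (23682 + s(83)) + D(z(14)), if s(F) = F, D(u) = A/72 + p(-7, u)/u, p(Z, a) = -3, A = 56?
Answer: 2994461/126 ≈ 23766.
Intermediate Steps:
D(u) = 7/9 - 3/u (D(u) = 56/72 - 3/u = 56*(1/72) - 3/u = 7/9 - 3/u)
(23682 + s(83)) + D(z(14)) = (23682 + 83) + (7/9 - 3/14) = 23765 + (7/9 - 3*1/14) = 23765 + (7/9 - 3/14) = 23765 + 71/126 = 2994461/126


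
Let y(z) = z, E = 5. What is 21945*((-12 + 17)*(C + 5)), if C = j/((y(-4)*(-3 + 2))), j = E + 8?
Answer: 3620925/4 ≈ 9.0523e+5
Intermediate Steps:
j = 13 (j = 5 + 8 = 13)
C = 13/4 (C = 13/((-4*(-3 + 2))) = 13/((-4*(-1))) = 13/4 ≈ 3.2500)
21945*((-12 + 17)*(C + 5)) = 21945*((-12 + 17)*(13/4 + 5)) = 21945*(5*(33/4)) = 21945*(165/4) = 3620925/4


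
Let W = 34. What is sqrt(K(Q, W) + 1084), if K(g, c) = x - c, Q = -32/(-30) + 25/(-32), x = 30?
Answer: 6*sqrt(30) ≈ 32.863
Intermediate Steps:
Q = 137/480 (Q = -32*(-1/30) + 25*(-1/32) = 16/15 - 25/32 = 137/480 ≈ 0.28542)
K(g, c) = 30 - c
sqrt(K(Q, W) + 1084) = sqrt((30 - 1*34) + 1084) = sqrt((30 - 34) + 1084) = sqrt(-4 + 1084) = sqrt(1080) = 6*sqrt(30)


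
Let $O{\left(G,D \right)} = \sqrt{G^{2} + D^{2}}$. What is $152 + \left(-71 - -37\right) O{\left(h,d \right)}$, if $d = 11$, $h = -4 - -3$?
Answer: $152 - 34 \sqrt{122} \approx -223.54$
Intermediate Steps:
$h = -1$ ($h = -4 + 3 = -1$)
$O{\left(G,D \right)} = \sqrt{D^{2} + G^{2}}$
$152 + \left(-71 - -37\right) O{\left(h,d \right)} = 152 + \left(-71 - -37\right) \sqrt{11^{2} + \left(-1\right)^{2}} = 152 + \left(-71 + 37\right) \sqrt{121 + 1} = 152 - 34 \sqrt{122}$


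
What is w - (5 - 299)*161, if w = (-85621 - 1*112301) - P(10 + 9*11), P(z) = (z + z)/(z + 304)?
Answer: -62193062/413 ≈ -1.5059e+5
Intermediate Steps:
P(z) = 2*z/(304 + z) (P(z) = (2*z)/(304 + z) = 2*z/(304 + z))
w = -81742004/413 (w = (-85621 - 1*112301) - 2*(10 + 9*11)/(304 + (10 + 9*11)) = (-85621 - 112301) - 2*(10 + 99)/(304 + (10 + 99)) = -197922 - 2*109/(304 + 109) = -197922 - 2*109/413 = -197922 - 1*218/413 = -197922 - 218/413 = -81742004/413 ≈ -1.9792e+5)
w - (5 - 299)*161 = -81742004/413 - (5 - 299)*161 = -81742004/413 - (-294)*161 = -81742004/413 - 1*(-47334) = -81742004/413 + 47334 = -62193062/413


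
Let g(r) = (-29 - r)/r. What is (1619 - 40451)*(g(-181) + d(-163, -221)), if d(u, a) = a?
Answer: 1559221296/181 ≈ 8.6145e+6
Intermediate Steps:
g(r) = (-29 - r)/r
(1619 - 40451)*(g(-181) + d(-163, -221)) = (1619 - 40451)*((-29 - 1*(-181))/(-181) - 221) = -38832*(-(-29 + 181)/181 - 221) = -38832*(-1/181*152 - 221) = -38832*(-152/181 - 221) = -38832*(-40153/181) = 1559221296/181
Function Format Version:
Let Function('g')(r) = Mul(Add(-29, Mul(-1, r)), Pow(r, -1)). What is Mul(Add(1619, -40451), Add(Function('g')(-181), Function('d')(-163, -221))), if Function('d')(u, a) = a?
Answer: Rational(1559221296, 181) ≈ 8.6145e+6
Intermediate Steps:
Function('g')(r) = Mul(Pow(r, -1), Add(-29, Mul(-1, r)))
Mul(Add(1619, -40451), Add(Function('g')(-181), Function('d')(-163, -221))) = Mul(Add(1619, -40451), Add(Mul(Pow(-181, -1), Add(-29, Mul(-1, -181))), -221)) = Mul(-38832, Add(Mul(Rational(-1, 181), Add(-29, 181)), -221)) = Mul(-38832, Add(Mul(Rational(-1, 181), 152), -221)) = Mul(-38832, Add(Rational(-152, 181), -221)) = Mul(-38832, Rational(-40153, 181)) = Rational(1559221296, 181)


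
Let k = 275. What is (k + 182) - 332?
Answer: 125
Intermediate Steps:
(k + 182) - 332 = (275 + 182) - 332 = 457 - 332 = 125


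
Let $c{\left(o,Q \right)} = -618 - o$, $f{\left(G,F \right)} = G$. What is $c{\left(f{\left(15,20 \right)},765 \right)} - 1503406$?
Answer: $-1504039$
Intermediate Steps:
$c{\left(f{\left(15,20 \right)},765 \right)} - 1503406 = \left(-618 - 15\right) - 1503406 = -633 - 1503406 = -1504039$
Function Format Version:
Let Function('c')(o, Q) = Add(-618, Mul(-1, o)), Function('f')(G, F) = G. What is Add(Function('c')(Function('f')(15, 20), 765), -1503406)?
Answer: -1504039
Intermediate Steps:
Add(Function('c')(Function('f')(15, 20), 765), -1503406) = Add(Add(-618, Mul(-1, 15)), -1503406) = Add(Add(-618, -15), -1503406) = Add(-633, -1503406) = -1504039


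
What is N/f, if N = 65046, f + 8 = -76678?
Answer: -10841/12781 ≈ -0.84821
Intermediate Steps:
f = -76686 (f = -8 - 76678 = -76686)
N/f = 65046/(-76686) = 65046*(-1/76686) = -10841/12781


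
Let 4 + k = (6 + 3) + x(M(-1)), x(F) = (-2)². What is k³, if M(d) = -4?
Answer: 729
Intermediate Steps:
x(F) = 4
k = 9 (k = -4 + ((6 + 3) + 4) = -4 + (9 + 4) = -4 + 13 = 9)
k³ = 9³ = 729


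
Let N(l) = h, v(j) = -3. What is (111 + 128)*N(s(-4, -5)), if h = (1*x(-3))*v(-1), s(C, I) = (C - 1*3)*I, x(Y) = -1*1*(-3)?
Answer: -2151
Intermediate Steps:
x(Y) = 3 (x(Y) = -1*(-3) = 3)
s(C, I) = I*(-3 + C) (s(C, I) = (C - 3)*I = (-3 + C)*I = I*(-3 + C))
h = -9 (h = (1*3)*(-3) = 3*(-3) = -9)
N(l) = -9
(111 + 128)*N(s(-4, -5)) = (111 + 128)*(-9) = 239*(-9) = -2151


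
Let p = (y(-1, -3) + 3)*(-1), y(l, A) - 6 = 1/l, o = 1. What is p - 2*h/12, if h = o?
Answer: -49/6 ≈ -8.1667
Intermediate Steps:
y(l, A) = 6 + 1/l
h = 1
p = -8 (p = ((6 + 1/(-1)) + 3)*(-1) = ((6 - 1) + 3)*(-1) = (5 + 3)*(-1) = 8*(-1) = -8)
p - 2*h/12 = -8 - 2*1/12 = -8 - ⅙ = -49/6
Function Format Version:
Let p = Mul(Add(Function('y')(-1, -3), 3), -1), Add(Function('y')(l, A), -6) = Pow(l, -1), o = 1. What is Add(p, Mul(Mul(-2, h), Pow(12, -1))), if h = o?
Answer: Rational(-49, 6) ≈ -8.1667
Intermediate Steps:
Function('y')(l, A) = Add(6, Pow(l, -1))
h = 1
p = -8 (p = Mul(Add(Add(6, Pow(-1, -1)), 3), -1) = Mul(Add(Add(6, -1), 3), -1) = Mul(Add(5, 3), -1) = Mul(8, -1) = -8)
Add(p, Mul(Mul(-2, h), Pow(12, -1))) = Add(-8, Mul(Mul(-2, 1), Pow(12, -1))) = Add(-8, Mul(-2, Rational(1, 12))) = Add(-8, Rational(-1, 6)) = Rational(-49, 6)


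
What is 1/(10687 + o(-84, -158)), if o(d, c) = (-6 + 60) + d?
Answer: 1/10657 ≈ 9.3835e-5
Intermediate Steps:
o(d, c) = 54 + d
1/(10687 + o(-84, -158)) = 1/(10687 + (54 - 84)) = 1/(10687 - 30) = 1/10657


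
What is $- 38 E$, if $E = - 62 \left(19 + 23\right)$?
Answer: $98952$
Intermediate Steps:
$E = -2604$ ($E = \left(-62\right) 42 = -2604$)
$- 38 E = \left(-38\right) \left(-2604\right) = 98952$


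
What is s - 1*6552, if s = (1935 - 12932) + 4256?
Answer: -13293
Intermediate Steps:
s = -6741 (s = -10997 + 4256 = -6741)
s - 1*6552 = -6741 - 1*6552 = -6741 - 6552 = -13293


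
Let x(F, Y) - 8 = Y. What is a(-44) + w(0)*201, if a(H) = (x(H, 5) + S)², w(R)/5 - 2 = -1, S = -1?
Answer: 1149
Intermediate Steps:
x(F, Y) = 8 + Y
w(R) = 5 (w(R) = 10 + 5*(-1) = 10 - 5 = 5)
a(H) = 144 (a(H) = ((8 + 5) - 1)² = (13 - 1)² = 12² = 144)
a(-44) + w(0)*201 = 144 + 5*201 = 144 + 1005 = 1149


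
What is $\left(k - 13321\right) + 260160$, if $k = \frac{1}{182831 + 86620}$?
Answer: $\frac{66511015390}{269451} \approx 2.4684 \cdot 10^{5}$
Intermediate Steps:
$k = \frac{1}{269451} \approx 3.7113 \cdot 10^{-6}$
$\left(k - 13321\right) + 260160 = \left(\frac{1}{269451} - 13321\right) + 260160 = - \frac{3589356770}{269451} + 260160 = \frac{66511015390}{269451}$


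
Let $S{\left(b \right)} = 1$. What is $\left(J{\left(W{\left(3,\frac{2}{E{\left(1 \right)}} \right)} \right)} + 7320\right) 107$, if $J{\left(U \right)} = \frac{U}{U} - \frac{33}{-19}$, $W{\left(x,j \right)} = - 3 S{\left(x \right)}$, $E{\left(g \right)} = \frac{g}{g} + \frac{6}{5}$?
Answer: $\frac{14887124}{19} \approx 7.8353 \cdot 10^{5}$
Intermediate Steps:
$E{\left(g \right)} = \frac{11}{5}$ ($E{\left(g \right)} = 1 + 6 \cdot \frac{1}{5} = 1 + \frac{6}{5} = \frac{11}{5}$)
$W{\left(x,j \right)} = -3$ ($W{\left(x,j \right)} = \left(-3\right) 1 = -3$)
$J{\left(U \right)} = \frac{52}{19}$ ($J{\left(U \right)} = 1 - - \frac{33}{19} = 1 + \frac{33}{19} = \frac{52}{19}$)
$\left(J{\left(W{\left(3,\frac{2}{E{\left(1 \right)}} \right)} \right)} + 7320\right) 107 = \left(\frac{52}{19} + 7320\right) 107 = \frac{139132}{19} \cdot 107 = \frac{14887124}{19}$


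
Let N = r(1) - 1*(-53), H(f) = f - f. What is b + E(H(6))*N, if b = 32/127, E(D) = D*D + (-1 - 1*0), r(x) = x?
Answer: -6826/127 ≈ -53.748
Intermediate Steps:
H(f) = 0
E(D) = -1 + D**2 (E(D) = D**2 + (-1 + 0) = D**2 - 1 = -1 + D**2)
N = 54 (N = 1 - 1*(-53) = 1 + 53 = 54)
b = 32/127 (b = 32*(1/127) = 32/127 ≈ 0.25197)
b + E(H(6))*N = 32/127 + (-1 + 0**2)*54 = 32/127 + (-1 + 0)*54 = 32/127 - 1*54 = 32/127 - 54 = -6826/127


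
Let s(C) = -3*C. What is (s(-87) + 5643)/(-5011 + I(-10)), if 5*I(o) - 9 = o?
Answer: -205/174 ≈ -1.1782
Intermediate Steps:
I(o) = 9/5 + o/5
(s(-87) + 5643)/(-5011 + I(-10)) = (-3*(-87) + 5643)/(-5011 + (9/5 + (1/5)*(-10))) = (261 + 5643)/(-5011 + (9/5 - 2)) = 5904/(-5011 - 1/5) = 5904/(-25056/5) = 5904*(-5/25056) = -205/174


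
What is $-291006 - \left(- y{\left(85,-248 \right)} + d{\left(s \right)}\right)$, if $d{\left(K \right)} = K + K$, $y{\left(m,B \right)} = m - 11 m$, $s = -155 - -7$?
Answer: $-291560$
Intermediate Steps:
$s = -148$ ($s = -155 + 7 = -148$)
$y{\left(m,B \right)} = - 10 m$
$d{\left(K \right)} = 2 K$
$-291006 - \left(- y{\left(85,-248 \right)} + d{\left(s \right)}\right) = -291006 - \left(850 + 2 \left(-148\right)\right) = -291006 - 554 = -291560$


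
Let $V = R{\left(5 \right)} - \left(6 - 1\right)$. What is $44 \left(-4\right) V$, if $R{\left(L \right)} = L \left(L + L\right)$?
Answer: $-7920$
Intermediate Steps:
$R{\left(L \right)} = 2 L^{2}$ ($R{\left(L \right)} = L 2 L = 2 L^{2}$)
$V = 45$ ($V = 2 \cdot 5^{2} - \left(6 - 1\right) = 2 \cdot 25 - 5 = 50 - 5 = 45$)
$44 \left(-4\right) V = 44 \left(-4\right) 45 = \left(-176\right) 45 = -7920$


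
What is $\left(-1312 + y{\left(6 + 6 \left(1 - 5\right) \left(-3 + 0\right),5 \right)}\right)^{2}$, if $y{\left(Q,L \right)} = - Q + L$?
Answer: $1918225$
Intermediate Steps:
$y{\left(Q,L \right)} = L - Q$
$\left(-1312 + y{\left(6 + 6 \left(1 - 5\right) \left(-3 + 0\right),5 \right)}\right)^{2} = \left(-1312 + \left(5 - \left(6 + 6 \left(1 - 5\right) \left(-3 + 0\right)\right)\right)\right)^{2} = \left(-1312 + \left(5 - \left(6 + 6 \left(\left(-4\right) \left(-3\right)\right)\right)\right)\right)^{2} = \left(-1312 + \left(5 - \left(6 + 6 \cdot 12\right)\right)\right)^{2} = \left(-1312 + \left(5 - \left(6 + 72\right)\right)\right)^{2} = \left(-1312 + \left(5 - 78\right)\right)^{2} = \left(-1312 - 73\right)^{2} = \left(-1385\right)^{2} = 1918225$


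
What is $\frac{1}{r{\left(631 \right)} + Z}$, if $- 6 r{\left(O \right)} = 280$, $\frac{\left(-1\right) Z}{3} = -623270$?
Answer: $\frac{3}{5609290} \approx 5.3483 \cdot 10^{-7}$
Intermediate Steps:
$Z = 1869810$ ($Z = \left(-3\right) \left(-623270\right) = 1869810$)
$r{\left(O \right)} = - \frac{140}{3}$ ($r{\left(O \right)} = \left(- \frac{1}{6}\right) 280 = - \frac{140}{3}$)
$\frac{1}{r{\left(631 \right)} + Z} = \frac{1}{- \frac{140}{3} + 1869810} = \frac{1}{\frac{5609290}{3}} = \frac{3}{5609290}$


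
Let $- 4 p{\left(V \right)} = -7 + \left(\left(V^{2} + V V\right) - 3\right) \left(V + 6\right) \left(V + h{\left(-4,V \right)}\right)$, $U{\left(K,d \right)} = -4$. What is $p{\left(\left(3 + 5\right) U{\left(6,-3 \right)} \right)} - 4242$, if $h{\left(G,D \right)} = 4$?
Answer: $- \frac{1505721}{4} \approx -3.7643 \cdot 10^{5}$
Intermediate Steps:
$p{\left(V \right)} = \frac{7}{4} - \frac{\left(-3 + 2 V^{2}\right) \left(4 + V\right) \left(6 + V\right)}{4}$ ($p{\left(V \right)} = - \frac{-7 + \left(\left(V^{2} + V V\right) - 3\right) \left(V + 6\right) \left(V + 4\right)}{4} = - \frac{-7 + \left(\left(V^{2} + V^{2}\right) - 3\right) \left(6 + V\right) \left(4 + V\right)}{4} = - \frac{-7 + \left(2 V^{2} - 3\right) \left(4 + V\right) \left(6 + V\right)}{4} = - \frac{-7 + \left(-3 + 2 V^{2}\right) \left(4 + V\right) \left(6 + V\right)}{4} = \frac{7}{4} - \frac{\left(-3 + 2 V^{2}\right) \left(4 + V\right) \left(6 + V\right)}{4}$)
$p{\left(\left(3 + 5\right) U{\left(6,-3 \right)} \right)} - 4242 = \left(\frac{79}{4} - 5 \left(\left(3 + 5\right) \left(-4\right)\right)^{3} - \frac{45 \left(\left(3 + 5\right) \left(-4\right)\right)^{2}}{4} - \frac{\left(\left(3 + 5\right) \left(-4\right)\right)^{4}}{2} + \frac{15 \left(3 + 5\right) \left(-4\right)}{2}\right) - 4242 = \left(\frac{79}{4} - 5 \left(8 \left(-4\right)\right)^{3} - \frac{45 \left(8 \left(-4\right)\right)^{2}}{4} - \frac{\left(8 \left(-4\right)\right)^{4}}{2} + \frac{15 \cdot 8 \left(-4\right)}{2}\right) - 4242 = \left(\frac{79}{4} - 5 \left(-32\right)^{3} - \frac{45 \left(-32\right)^{2}}{4} - \frac{\left(-32\right)^{4}}{2} + \frac{15}{2} \left(-32\right)\right) - 4242 = \left(\frac{79}{4} - -163840 - 11520 - 524288 - 240\right) - 4242 = \left(\frac{79}{4} + 163840 - 11520 - 524288 - 240\right) - 4242 = - \frac{1488753}{4} - 4242 = - \frac{1505721}{4}$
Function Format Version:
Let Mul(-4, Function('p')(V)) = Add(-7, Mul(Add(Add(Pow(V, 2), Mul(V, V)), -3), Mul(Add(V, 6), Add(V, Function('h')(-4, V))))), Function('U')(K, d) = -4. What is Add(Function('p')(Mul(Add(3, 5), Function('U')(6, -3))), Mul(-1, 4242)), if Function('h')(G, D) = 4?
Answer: Rational(-1505721, 4) ≈ -3.7643e+5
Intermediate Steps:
Function('p')(V) = Add(Rational(7, 4), Mul(Rational(-1, 4), Add(-3, Mul(2, Pow(V, 2))), Add(4, V), Add(6, V))) (Function('p')(V) = Mul(Rational(-1, 4), Add(-7, Mul(Add(Add(Pow(V, 2), Mul(V, V)), -3), Mul(Add(V, 6), Add(V, 4))))) = Mul(Rational(-1, 4), Add(-7, Mul(Add(Add(Pow(V, 2), Pow(V, 2)), -3), Mul(Add(6, V), Add(4, V))))) = Mul(Rational(-1, 4), Add(-7, Mul(Add(Mul(2, Pow(V, 2)), -3), Mul(Add(4, V), Add(6, V))))) = Mul(Rational(-1, 4), Add(-7, Mul(Add(-3, Mul(2, Pow(V, 2))), Mul(Add(4, V), Add(6, V))))) = Mul(Rational(-1, 4), Add(-7, Mul(Add(-3, Mul(2, Pow(V, 2))), Add(4, V), Add(6, V)))) = Add(Rational(7, 4), Mul(Rational(-1, 4), Add(-3, Mul(2, Pow(V, 2))), Add(4, V), Add(6, V))))
Add(Function('p')(Mul(Add(3, 5), Function('U')(6, -3))), Mul(-1, 4242)) = Add(Add(Rational(79, 4), Mul(-5, Pow(Mul(Add(3, 5), -4), 3)), Mul(Rational(-45, 4), Pow(Mul(Add(3, 5), -4), 2)), Mul(Rational(-1, 2), Pow(Mul(Add(3, 5), -4), 4)), Mul(Rational(15, 2), Mul(Add(3, 5), -4))), Mul(-1, 4242)) = Add(Add(Rational(79, 4), Mul(-5, Pow(Mul(8, -4), 3)), Mul(Rational(-45, 4), Pow(Mul(8, -4), 2)), Mul(Rational(-1, 2), Pow(Mul(8, -4), 4)), Mul(Rational(15, 2), Mul(8, -4))), -4242) = Add(Add(Rational(79, 4), Mul(-5, Pow(-32, 3)), Mul(Rational(-45, 4), Pow(-32, 2)), Mul(Rational(-1, 2), Pow(-32, 4)), Mul(Rational(15, 2), -32)), -4242) = Add(Add(Rational(79, 4), Mul(-5, -32768), Mul(Rational(-45, 4), 1024), Mul(Rational(-1, 2), 1048576), -240), -4242) = Add(Add(Rational(79, 4), 163840, -11520, -524288, -240), -4242) = Add(Rational(-1488753, 4), -4242) = Rational(-1505721, 4)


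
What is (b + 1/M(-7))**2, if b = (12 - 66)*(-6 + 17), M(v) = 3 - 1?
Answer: 1408969/4 ≈ 3.5224e+5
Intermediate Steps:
M(v) = 2
b = -594 (b = -54*11 = -594)
(b + 1/M(-7))**2 = (-594 + 1/2)**2 = (-1187/2)**2 = 1408969/4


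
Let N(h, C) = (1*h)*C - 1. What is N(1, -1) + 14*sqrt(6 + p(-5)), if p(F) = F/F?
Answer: -2 + 14*sqrt(7) ≈ 35.041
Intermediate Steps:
N(h, C) = -1 + C*h (N(h, C) = h*C - 1 = C*h - 1 = -1 + C*h)
p(F) = 1
N(1, -1) + 14*sqrt(6 + p(-5)) = (-1 - 1*1) + 14*sqrt(6 + 1) = (-1 - 1) + 14*sqrt(7) = -2 + 14*sqrt(7)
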